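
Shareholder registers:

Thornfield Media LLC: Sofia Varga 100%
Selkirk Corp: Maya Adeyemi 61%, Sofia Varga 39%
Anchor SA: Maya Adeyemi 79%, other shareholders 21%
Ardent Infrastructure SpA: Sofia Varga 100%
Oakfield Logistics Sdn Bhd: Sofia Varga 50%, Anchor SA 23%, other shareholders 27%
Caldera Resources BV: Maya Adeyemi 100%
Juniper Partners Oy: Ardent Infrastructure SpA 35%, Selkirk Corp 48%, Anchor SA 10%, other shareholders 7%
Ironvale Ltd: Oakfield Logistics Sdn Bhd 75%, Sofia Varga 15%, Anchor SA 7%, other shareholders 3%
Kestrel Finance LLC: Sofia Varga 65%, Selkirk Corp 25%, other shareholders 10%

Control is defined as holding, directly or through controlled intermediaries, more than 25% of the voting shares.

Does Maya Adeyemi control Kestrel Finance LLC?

Maya holds 61% of Selkirk, so Maya controls Selkirk.
Maya holds 79% of Anchor, so Maya controls Anchor.
Maya holds 100% of Caldera, so Maya controls Caldera.
Selkirk and Anchor together hold 48% + 10% = 58% of Juniper, so Maya controls Juniper.
In Kestrel, Maya's side holds only 25%, not > 25%.
So Maya does not control Kestrel.

No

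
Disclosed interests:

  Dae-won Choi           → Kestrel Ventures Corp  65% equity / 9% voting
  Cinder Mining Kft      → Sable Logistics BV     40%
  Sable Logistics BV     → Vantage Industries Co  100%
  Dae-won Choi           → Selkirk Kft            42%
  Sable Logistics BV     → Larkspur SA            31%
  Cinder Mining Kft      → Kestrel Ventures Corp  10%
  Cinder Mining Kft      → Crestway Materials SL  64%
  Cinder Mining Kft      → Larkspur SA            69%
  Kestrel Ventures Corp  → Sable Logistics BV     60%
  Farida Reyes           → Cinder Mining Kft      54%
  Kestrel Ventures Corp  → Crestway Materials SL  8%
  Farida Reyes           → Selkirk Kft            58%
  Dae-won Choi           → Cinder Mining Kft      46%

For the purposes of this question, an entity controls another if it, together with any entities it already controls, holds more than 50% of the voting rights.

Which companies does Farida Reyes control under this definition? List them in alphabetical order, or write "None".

Farida holds 54% of Cinder, so Farida controls Cinder.
Farida holds 58% of Selkirk, so Farida controls Selkirk.
Cinder holds 69% of Larkspur, so Farida controls Larkspur.
Cinder holds 64% of Crestway, so Farida controls Crestway.
No other company's threshold is met.

Cinder Mining Kft, Crestway Materials SL, Larkspur SA, Selkirk Kft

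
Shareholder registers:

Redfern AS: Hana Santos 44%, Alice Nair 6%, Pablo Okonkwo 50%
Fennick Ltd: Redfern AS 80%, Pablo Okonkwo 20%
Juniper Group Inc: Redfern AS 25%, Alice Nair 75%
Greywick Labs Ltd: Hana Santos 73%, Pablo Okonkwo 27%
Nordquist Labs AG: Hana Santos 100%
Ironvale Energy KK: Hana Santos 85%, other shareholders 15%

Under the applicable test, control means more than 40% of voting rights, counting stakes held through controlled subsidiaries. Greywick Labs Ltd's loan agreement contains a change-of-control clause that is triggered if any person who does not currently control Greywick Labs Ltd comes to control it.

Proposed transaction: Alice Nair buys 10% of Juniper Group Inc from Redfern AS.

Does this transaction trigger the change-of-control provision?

The purchase adds only to Alice's holdings (Redfern's stake shrinks), so Alice is the only person who could newly come to control Greywick.
Alice holds 75% of Juniper, so Alice controls Juniper.
Neither Alice nor any entity Alice controls holds any voting interest in Greywick.
So before the transaction, Alice does not control Greywick.
After the purchase, Alice's direct stake in Juniper rises to 75% + 10% = 85%, and Redfern's stake falls to 15%.
Alice holds 85% of Juniper, so Alice controls Juniper.
After the transaction, neither Alice nor any entity Alice controls holds a voting interest in Greywick, so Alice still does not control it.
No new person acquires control, so the clause is not triggered.

No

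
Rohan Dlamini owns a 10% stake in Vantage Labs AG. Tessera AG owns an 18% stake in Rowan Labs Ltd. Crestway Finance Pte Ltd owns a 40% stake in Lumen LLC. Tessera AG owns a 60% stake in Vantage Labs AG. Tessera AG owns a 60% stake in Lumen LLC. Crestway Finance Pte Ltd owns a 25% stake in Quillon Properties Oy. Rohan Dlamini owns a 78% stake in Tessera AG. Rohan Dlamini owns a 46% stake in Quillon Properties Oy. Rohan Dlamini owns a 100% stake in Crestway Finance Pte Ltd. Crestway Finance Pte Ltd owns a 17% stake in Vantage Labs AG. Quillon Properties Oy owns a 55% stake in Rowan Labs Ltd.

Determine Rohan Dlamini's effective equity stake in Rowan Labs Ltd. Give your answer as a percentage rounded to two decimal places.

53.09%

Rohan reaches Rowan along 3 paths.
Via Crestway → Quillon: 100% × 25% × 55% = 13.75%.
Via Quillon: 46% × 55% = 25.3%.
Via Tessera: 78% × 18% = 14.04%.
Total: 13.75% + 25.3% + 14.04% = 53.09%.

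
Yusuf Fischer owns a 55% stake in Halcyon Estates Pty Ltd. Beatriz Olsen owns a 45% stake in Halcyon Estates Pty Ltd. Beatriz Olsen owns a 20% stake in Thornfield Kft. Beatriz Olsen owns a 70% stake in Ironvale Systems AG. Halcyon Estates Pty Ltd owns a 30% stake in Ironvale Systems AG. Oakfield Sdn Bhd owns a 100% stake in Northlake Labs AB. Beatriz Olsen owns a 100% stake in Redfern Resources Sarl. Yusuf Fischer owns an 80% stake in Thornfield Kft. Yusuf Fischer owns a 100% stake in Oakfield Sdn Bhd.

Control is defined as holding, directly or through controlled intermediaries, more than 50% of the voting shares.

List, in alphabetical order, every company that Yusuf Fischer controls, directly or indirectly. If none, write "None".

Halcyon Estates Pty Ltd, Northlake Labs AB, Oakfield Sdn Bhd, Thornfield Kft

Yusuf holds 55% of Halcyon, so Yusuf controls Halcyon.
Yusuf holds 80% of Thornfield, so Yusuf controls Thornfield.
Yusuf holds 100% of Oakfield, so Yusuf controls Oakfield.
Oakfield holds 100% of Northlake, so Yusuf controls Northlake.
No other company's threshold is met.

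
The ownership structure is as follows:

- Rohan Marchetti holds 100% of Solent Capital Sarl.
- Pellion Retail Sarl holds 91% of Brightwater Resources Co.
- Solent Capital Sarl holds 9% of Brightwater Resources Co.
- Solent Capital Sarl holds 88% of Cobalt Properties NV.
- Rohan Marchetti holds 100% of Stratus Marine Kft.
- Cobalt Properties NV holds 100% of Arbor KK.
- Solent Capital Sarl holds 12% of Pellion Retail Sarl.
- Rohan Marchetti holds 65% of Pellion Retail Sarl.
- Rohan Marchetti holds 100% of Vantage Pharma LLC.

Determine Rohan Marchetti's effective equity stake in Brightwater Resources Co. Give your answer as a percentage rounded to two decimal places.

79.07%

Rohan reaches Brightwater along 3 paths.
Via Solent → Pellion: 100% × 12% × 91% = 10.92%.
Via Pellion: 65% × 91% = 59.15%.
Via Solent: 100% × 9% = 9%.
Total: 10.92% + 59.15% + 9% = 79.07%.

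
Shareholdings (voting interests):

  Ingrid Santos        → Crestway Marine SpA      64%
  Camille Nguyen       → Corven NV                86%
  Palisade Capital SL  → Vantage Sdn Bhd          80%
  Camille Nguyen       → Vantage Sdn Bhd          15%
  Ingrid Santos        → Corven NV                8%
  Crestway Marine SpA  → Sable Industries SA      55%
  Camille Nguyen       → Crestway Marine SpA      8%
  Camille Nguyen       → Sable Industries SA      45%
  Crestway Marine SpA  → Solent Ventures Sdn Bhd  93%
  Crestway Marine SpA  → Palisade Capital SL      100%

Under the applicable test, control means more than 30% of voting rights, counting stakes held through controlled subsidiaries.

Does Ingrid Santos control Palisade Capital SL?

Ingrid holds 64% of Crestway, so Ingrid controls Crestway.
Crestway holds 100% of Palisade, so Ingrid controls Palisade.

Yes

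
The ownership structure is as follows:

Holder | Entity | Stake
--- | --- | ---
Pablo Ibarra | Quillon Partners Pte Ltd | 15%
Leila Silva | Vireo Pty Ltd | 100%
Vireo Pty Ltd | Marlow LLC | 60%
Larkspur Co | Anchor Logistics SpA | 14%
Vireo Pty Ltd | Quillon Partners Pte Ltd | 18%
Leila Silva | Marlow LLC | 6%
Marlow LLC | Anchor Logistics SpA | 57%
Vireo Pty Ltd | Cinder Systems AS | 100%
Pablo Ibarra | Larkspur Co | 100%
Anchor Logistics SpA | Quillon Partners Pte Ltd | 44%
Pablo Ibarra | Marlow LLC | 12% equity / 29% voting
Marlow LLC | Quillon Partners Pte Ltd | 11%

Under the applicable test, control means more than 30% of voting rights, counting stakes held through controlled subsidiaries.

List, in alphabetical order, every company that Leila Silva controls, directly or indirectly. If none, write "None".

Leila holds 100% of Vireo, so Leila controls Vireo.
Vireo and Leila together hold 60% + 6% = 66% of Marlow, so Leila controls Marlow.
Marlow holds 57% of Anchor, so Leila controls Anchor.
Vireo holds 100% of Cinder, so Leila controls Cinder.
Anchor and Marlow and Vireo together hold 44% + 11% + 18% = 73% of Quillon, so Leila controls Quillon.
No other company's threshold is met.

Anchor Logistics SpA, Cinder Systems AS, Marlow LLC, Quillon Partners Pte Ltd, Vireo Pty Ltd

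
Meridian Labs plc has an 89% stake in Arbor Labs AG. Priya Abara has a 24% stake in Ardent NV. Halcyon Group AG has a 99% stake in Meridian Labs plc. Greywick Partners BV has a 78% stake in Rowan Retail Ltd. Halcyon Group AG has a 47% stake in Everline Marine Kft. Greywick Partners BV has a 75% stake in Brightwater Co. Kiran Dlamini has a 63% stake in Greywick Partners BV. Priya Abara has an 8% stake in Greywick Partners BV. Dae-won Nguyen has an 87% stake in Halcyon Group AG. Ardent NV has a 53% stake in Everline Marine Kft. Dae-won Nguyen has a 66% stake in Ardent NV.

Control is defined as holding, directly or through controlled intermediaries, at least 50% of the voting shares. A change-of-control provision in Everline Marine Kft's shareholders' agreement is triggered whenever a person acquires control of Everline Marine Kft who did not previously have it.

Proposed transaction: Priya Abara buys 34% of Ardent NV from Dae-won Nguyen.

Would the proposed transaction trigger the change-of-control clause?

The purchase adds only to Priya's holdings (Dae-won's stake shrinks), so Priya is the only person who could newly come to control Everline.
Priya's largest direct stake is 24% in Ardent, which does not meet the threshold, so Priya controls no company.
Neither Priya nor any entity Priya controls holds any voting interest in Everline.
So before the transaction, Priya does not control Everline.
After the purchase, Priya's direct stake in Ardent rises to 24% + 34% = 58%, and Dae-won's stake falls to 32%.
Priya holds 58% of Ardent, so Priya controls Ardent.
Ardent holds 53% of Everline, so Priya controls Everline.
Priya did not control Everline before and does after, so the clause is triggered.

Yes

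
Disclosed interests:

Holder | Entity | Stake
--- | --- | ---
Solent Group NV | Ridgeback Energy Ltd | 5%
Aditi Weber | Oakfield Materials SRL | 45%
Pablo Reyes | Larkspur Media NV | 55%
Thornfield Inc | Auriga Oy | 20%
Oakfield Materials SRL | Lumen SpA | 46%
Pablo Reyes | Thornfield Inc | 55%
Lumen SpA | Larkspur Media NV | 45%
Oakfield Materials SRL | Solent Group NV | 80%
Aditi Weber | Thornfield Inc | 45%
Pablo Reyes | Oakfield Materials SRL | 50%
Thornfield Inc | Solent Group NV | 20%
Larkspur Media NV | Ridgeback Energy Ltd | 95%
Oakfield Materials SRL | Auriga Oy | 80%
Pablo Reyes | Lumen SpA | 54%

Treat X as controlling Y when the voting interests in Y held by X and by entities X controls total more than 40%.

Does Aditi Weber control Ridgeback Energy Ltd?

Aditi holds 45% of Oakfield, so Aditi controls Oakfield.
Oakfield holds 46% of Lumen, so Aditi controls Lumen.
Lumen holds 45% of Larkspur, so Aditi controls Larkspur.
Aditi holds 45% of Thornfield, so Aditi controls Thornfield.
Thornfield and Oakfield together hold 20% + 80% = 100% of Solent, so Aditi controls Solent.
Larkspur and Solent together hold 95% + 5% = 100% of Ridgeback, so Aditi controls Ridgeback.

Yes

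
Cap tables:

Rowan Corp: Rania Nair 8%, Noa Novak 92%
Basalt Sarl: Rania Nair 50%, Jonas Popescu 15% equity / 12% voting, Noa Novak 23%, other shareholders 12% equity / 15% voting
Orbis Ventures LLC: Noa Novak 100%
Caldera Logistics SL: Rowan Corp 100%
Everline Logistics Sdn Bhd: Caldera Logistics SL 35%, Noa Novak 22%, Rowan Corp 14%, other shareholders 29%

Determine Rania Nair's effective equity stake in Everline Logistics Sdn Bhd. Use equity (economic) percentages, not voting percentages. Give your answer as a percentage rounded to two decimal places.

3.92%

Rania reaches Everline along 2 paths.
Via Rowan → Caldera: 8% × 100% × 35% = 2.8%.
Via Rowan: 8% × 14% = 1.12%.
Total: 2.8% + 1.12% = 3.92%.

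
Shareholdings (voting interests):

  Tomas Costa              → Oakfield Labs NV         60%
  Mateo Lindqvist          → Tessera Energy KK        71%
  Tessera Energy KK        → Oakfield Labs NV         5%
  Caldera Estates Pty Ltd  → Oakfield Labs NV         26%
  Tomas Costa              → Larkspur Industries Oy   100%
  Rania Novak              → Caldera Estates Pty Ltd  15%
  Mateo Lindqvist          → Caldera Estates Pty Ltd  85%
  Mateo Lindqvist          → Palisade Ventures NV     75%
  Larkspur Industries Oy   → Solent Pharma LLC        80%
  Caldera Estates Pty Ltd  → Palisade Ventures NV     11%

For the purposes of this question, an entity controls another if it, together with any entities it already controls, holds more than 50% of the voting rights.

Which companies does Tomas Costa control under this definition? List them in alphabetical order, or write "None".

Larkspur Industries Oy, Oakfield Labs NV, Solent Pharma LLC

Tomas holds 100% of Larkspur, so Tomas controls Larkspur.
Tomas holds 60% of Oakfield, so Tomas controls Oakfield.
Larkspur holds 80% of Solent, so Tomas controls Solent.
No other company's threshold is met.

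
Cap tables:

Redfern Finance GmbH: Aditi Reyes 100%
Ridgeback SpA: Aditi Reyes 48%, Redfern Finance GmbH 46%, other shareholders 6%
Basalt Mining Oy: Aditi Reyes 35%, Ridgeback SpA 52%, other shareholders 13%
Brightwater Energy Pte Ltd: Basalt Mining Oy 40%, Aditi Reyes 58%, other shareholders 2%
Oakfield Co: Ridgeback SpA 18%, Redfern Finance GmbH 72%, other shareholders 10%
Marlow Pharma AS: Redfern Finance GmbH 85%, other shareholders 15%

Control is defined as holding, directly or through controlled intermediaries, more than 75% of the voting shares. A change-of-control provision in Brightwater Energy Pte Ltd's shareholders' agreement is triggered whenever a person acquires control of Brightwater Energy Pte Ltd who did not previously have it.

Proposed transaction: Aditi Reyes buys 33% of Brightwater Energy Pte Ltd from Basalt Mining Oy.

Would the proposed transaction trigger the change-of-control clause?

The purchase adds only to Aditi's holdings (Basalt's stake shrinks), so Aditi is the only person who could newly come to control Brightwater.
Aditi holds 100% of Redfern, so Aditi controls Redfern.
Aditi and Redfern together hold 48% + 46% = 94% of Ridgeback, so Aditi controls Ridgeback.
Aditi and Ridgeback together hold 35% + 52% = 87% of Basalt, so Aditi controls Basalt.
Basalt and Aditi together hold 40% + 58% = 98% of Brightwater, so Aditi controls Brightwater.
So Aditi already controls Brightwater before the transaction.
After the purchase, Aditi's direct stake in Brightwater rises to 58% + 33% = 91%, and Basalt's stake falls to 7%.
Aditi controlled Brightwater already, so this is not a new person acquiring control; every other person's position is unchanged or reduced.
No new person acquires control, so the clause is not triggered.

No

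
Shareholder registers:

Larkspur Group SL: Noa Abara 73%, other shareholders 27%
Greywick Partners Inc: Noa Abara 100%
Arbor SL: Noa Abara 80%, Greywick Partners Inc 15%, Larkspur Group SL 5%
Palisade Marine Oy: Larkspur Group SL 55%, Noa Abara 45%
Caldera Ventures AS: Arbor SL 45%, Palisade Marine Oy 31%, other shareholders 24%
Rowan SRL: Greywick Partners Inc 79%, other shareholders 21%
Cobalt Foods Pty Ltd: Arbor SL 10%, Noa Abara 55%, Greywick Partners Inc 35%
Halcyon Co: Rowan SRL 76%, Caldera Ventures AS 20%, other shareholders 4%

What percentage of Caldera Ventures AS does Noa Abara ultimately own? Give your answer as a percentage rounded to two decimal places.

Noa reaches Caldera along 5 paths.
Via Arbor: 80% × 45% = 36%.
Via Greywick → Arbor: 100% × 15% × 45% = 6.75%.
Via Larkspur → Arbor: 73% × 5% × 45% = 1.6425%.
Via Larkspur → Palisade: 73% × 55% × 31% = 12.4465%.
Via Palisade: 45% × 31% = 13.95%.
Total: 36% + 6.75% + 1.6425% + 12.4465% + 13.95% = 70.789%.
Rounded: 70.79%.

70.79%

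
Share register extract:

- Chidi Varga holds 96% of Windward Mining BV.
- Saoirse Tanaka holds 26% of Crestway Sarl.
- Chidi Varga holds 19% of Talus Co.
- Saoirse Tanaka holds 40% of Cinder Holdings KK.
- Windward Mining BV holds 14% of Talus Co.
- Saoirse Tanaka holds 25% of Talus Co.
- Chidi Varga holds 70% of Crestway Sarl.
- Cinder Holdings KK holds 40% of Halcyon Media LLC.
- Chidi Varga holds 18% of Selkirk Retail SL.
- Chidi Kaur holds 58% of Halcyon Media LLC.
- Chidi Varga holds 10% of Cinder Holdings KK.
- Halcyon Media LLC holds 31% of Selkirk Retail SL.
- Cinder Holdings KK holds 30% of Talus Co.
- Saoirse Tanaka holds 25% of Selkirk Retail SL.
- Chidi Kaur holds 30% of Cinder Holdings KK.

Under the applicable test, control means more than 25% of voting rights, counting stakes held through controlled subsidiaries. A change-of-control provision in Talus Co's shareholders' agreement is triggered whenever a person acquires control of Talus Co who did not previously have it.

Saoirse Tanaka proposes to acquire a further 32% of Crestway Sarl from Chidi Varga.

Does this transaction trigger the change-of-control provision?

The purchase adds only to Saoirse's holdings (Chidi Varga's stake shrinks), so Saoirse is the only person who could newly come to control Talus.
Saoirse holds 40% of Cinder, so Saoirse controls Cinder.
Cinder and Saoirse together hold 30% + 25% = 55% of Talus, so Saoirse controls Talus.
So Saoirse already controls Talus before the transaction.
After the purchase, Saoirse's direct stake in Crestway rises to 26% + 32% = 58%, and Chidi Varga's stake falls to 38%.
Saoirse controlled Talus already, so this is not a new person acquiring control; every other person's position is unchanged or reduced.
No new person acquires control, so the clause is not triggered.

No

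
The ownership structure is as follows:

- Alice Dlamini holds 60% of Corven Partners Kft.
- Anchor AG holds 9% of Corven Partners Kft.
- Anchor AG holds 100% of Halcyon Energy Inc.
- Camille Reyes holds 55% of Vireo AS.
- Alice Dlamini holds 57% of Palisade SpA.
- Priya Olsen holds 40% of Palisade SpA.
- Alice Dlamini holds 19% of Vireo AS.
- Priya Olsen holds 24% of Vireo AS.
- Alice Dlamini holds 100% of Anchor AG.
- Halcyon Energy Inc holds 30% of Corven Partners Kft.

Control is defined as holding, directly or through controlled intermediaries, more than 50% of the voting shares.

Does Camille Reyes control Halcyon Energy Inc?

Camille holds 55% of Vireo, so Camille controls Vireo.
Neither Camille nor any entity Camille controls holds any voting interest in Halcyon.
So Camille does not control Halcyon.

No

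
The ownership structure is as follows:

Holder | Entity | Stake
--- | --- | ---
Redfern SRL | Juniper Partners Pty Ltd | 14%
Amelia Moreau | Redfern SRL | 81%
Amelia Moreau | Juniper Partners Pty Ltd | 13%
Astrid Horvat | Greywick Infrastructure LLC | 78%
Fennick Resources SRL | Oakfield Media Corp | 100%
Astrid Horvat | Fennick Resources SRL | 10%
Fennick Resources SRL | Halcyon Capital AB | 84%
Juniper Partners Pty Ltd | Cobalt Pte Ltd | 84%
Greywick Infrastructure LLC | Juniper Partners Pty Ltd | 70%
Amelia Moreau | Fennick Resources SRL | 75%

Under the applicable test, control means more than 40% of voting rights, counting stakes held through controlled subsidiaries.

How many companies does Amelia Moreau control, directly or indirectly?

Amelia holds 75% of Fennick, so Amelia controls Fennick.
Fennick holds 84% of Halcyon, so Amelia controls Halcyon.
Amelia holds 81% of Redfern, so Amelia controls Redfern.
Fennick holds 100% of Oakfield, so Amelia controls Oakfield.
No other company's threshold is met.
Amelia controls 4 companies.

4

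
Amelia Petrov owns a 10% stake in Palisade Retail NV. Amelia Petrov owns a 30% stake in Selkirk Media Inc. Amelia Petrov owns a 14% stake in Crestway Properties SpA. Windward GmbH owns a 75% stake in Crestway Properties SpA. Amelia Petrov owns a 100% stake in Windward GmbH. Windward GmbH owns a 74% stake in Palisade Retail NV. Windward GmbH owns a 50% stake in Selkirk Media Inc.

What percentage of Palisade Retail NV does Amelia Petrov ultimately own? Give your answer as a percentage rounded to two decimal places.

84.00%

Amelia reaches Palisade along 2 paths.
Via Windward: 100% × 74% = 74%.
Direct stake: 10% = 10%.
Total: 74% + 10% = 84%.
Rounded: 84.00%.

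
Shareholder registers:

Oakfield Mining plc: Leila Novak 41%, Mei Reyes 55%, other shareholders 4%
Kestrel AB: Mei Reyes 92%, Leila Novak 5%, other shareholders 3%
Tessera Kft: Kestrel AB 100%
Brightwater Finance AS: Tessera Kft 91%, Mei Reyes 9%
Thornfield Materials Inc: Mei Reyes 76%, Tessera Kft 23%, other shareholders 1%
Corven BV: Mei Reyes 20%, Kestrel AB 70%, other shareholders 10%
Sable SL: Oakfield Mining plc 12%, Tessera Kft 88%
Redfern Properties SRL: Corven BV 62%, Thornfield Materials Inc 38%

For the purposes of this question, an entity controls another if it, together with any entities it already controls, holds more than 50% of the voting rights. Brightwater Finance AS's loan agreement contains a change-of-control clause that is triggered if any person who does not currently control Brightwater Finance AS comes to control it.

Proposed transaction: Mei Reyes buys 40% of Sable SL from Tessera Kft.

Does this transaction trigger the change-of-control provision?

The purchase adds only to Mei's holdings (Tessera's stake shrinks), so Mei is the only person who could newly come to control Brightwater.
Mei holds 92% of Kestrel, so Mei controls Kestrel.
Kestrel holds 100% of Tessera, so Mei controls Tessera.
Tessera and Mei together hold 91% + 9% = 100% of Brightwater, so Mei controls Brightwater.
So Mei already controls Brightwater before the transaction.
After the purchase, Mei holds 40% of Sable directly, and Tessera's stake falls to 48%.
Mei controlled Brightwater already, so this is not a new person acquiring control; every other person's position is unchanged or reduced.
No new person acquires control, so the clause is not triggered.

No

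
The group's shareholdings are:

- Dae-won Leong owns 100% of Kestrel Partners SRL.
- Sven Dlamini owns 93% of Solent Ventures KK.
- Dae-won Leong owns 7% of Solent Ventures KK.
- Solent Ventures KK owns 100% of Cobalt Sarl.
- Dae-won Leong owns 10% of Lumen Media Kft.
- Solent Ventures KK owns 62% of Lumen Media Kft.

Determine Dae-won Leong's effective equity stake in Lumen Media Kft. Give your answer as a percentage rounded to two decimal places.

14.34%

Dae-won reaches Lumen along 2 paths.
Via Solent: 7% × 62% = 4.34%.
Direct stake: 10% = 10%.
Total: 4.34% + 10% = 14.34%.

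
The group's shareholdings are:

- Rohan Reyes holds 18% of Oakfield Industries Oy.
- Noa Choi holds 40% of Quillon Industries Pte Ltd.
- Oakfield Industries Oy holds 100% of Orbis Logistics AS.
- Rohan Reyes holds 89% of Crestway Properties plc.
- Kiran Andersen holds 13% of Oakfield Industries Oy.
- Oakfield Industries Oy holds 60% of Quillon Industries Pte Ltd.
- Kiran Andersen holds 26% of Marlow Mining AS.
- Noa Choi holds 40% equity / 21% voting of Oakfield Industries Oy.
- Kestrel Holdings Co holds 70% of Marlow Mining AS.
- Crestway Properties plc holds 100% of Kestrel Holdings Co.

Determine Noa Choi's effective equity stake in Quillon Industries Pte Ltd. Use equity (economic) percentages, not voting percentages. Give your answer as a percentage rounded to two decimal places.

64.00%

Noa reaches Quillon along 2 paths.
Direct stake: 40% = 40%.
Via Oakfield: 40% × 60% = 24%.
Total: 40% + 24% = 64%.
Rounded: 64.00%.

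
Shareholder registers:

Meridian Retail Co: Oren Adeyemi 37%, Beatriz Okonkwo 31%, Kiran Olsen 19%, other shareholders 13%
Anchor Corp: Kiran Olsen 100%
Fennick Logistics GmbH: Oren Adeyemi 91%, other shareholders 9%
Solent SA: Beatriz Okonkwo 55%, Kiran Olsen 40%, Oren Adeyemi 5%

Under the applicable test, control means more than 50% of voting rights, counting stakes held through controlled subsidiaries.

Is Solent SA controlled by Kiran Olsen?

No

Kiran holds 100% of Anchor, so Kiran controls Anchor.
In Solent, Kiran's side holds only 40%, not > 50%.
So Kiran does not control Solent.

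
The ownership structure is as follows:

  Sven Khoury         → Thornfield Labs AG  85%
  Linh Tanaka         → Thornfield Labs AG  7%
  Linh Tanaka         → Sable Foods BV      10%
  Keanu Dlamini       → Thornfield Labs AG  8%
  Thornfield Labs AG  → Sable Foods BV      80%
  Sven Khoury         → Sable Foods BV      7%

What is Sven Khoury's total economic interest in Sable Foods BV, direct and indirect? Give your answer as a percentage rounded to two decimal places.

75.00%

Sven reaches Sable along 2 paths.
Direct stake: 7% = 7%.
Via Thornfield: 85% × 80% = 68%.
Total: 7% + 68% = 75%.
Rounded: 75.00%.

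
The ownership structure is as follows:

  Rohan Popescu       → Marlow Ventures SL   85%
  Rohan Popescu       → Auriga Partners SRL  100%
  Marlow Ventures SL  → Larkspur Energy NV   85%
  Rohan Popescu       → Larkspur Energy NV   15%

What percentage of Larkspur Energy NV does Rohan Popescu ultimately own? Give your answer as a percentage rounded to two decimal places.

87.25%

Rohan reaches Larkspur along 2 paths.
Via Marlow: 85% × 85% = 72.25%.
Direct stake: 15% = 15%.
Total: 72.25% + 15% = 87.25%.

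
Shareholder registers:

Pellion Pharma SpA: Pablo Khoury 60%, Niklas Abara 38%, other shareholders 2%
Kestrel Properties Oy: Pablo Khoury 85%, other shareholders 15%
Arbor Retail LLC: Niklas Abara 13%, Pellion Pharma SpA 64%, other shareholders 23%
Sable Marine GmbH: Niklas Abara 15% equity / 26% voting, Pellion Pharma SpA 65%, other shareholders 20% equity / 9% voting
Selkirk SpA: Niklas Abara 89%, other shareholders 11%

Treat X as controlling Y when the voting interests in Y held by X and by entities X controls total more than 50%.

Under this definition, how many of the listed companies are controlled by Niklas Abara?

1

Niklas holds 89% of Selkirk, so Niklas controls Selkirk.
No other company's threshold is met.
Niklas controls 1 company.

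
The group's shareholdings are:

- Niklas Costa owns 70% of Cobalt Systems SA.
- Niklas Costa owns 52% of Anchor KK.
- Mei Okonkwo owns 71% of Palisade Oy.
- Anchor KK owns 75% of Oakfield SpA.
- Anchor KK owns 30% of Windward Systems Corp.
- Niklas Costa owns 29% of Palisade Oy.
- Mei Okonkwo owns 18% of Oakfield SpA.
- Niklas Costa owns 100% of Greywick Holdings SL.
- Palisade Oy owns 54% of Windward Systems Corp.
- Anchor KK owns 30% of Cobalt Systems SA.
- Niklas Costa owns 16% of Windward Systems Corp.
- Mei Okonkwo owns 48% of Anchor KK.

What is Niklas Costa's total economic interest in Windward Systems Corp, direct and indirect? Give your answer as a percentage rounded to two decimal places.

47.26%

Niklas reaches Windward along 3 paths.
Direct stake: 16% = 16%.
Via Anchor: 52% × 30% = 15.6%.
Via Palisade: 29% × 54% = 15.66%.
Total: 16% + 15.6% + 15.66% = 47.26%.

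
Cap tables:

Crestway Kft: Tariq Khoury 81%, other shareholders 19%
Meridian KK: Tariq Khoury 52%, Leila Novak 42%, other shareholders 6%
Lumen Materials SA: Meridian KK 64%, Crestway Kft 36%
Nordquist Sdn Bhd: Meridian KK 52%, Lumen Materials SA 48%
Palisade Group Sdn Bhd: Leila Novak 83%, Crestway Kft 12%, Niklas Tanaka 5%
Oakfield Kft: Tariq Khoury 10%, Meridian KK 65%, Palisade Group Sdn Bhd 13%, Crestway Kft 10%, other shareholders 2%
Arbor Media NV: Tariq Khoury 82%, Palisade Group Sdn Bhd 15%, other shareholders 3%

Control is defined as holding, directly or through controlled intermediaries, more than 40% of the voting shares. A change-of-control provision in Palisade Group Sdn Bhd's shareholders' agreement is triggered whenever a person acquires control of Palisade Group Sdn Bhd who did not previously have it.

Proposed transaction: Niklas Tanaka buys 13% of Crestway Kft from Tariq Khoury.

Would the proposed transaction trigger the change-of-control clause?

The purchase adds only to Niklas's holdings (Tariq's stake shrinks), so Niklas is the only person who could newly come to control Palisade.
Niklas's largest direct stake is 5% in Palisade, which does not meet the threshold, so Niklas controls no company.
In Palisade, Niklas's side holds only 5%, not > 40%.
So before the transaction, Niklas does not control Palisade.
After the purchase, Niklas holds 13% of Crestway directly, and Tariq's stake falls to 68%.
Niklas's side now holds 13% of Crestway, not > 40%, so Niklas still does not control Crestway.
After the transaction, Niklas's side holds 5% of Palisade, not > 40%, so Niklas still does not control Palisade.
No new person acquires control, so the clause is not triggered.

No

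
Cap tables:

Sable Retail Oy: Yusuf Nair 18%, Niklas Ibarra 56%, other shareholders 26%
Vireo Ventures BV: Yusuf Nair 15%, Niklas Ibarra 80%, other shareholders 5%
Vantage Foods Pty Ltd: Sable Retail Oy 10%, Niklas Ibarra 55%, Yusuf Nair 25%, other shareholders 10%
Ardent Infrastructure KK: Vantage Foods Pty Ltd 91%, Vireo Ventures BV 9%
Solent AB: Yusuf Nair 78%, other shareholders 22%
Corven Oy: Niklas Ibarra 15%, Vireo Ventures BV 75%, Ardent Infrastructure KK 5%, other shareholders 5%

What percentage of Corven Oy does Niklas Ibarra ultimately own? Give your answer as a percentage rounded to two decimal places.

78.12%

Niklas reaches Corven along 5 paths.
Direct stake: 15% = 15%.
Via Vireo: 80% × 75% = 60%.
Via Sable → Vantage → Ardent: 56% × 10% × 91% × 5% = 0.2548%.
Via Vantage → Ardent: 55% × 91% × 5% = 2.5025%.
Via Vireo → Ardent: 80% × 9% × 5% = 0.36%.
Total: 15% + 60% + 0.2548% + 2.5025% + 0.36% = 78.1173%.
Rounded: 78.12%.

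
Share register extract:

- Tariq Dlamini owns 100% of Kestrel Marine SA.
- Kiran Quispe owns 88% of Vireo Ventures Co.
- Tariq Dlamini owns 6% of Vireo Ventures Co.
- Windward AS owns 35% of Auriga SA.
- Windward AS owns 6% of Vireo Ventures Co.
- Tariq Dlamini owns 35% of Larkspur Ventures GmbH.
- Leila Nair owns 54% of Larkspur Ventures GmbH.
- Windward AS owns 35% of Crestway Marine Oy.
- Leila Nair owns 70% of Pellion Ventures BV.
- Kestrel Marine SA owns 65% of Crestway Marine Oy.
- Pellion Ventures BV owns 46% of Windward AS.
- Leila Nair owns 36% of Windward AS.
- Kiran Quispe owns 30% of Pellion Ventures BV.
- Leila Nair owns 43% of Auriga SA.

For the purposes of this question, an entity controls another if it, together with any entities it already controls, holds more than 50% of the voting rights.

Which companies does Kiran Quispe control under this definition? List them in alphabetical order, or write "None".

Vireo Ventures Co

Kiran holds 88% of Vireo, so Kiran controls Vireo.
No other company's threshold is met.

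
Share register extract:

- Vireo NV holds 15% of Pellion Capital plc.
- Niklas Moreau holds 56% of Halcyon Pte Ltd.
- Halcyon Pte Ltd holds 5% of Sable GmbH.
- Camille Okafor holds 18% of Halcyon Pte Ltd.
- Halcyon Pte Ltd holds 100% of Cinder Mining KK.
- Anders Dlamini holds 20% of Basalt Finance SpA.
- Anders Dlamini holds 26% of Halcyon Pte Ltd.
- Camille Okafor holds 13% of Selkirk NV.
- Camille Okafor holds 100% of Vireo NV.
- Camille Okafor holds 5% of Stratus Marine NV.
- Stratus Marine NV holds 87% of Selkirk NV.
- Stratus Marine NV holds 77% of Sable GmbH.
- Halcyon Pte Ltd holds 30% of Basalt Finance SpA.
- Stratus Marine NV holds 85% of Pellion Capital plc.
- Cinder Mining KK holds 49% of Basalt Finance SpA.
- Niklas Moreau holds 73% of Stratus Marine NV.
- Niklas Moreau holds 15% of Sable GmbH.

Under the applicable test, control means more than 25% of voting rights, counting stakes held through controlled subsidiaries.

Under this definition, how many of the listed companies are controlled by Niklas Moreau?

Niklas holds 56% of Halcyon, so Niklas controls Halcyon.
Niklas holds 73% of Stratus, so Niklas controls Stratus.
Stratus holds 87% of Selkirk, so Niklas controls Selkirk.
Halcyon holds 100% of Cinder, so Niklas controls Cinder.
Stratus and Halcyon and Niklas together hold 77% + 5% + 15% = 97% of Sable, so Niklas controls Sable.
Cinder and Halcyon together hold 49% + 30% = 79% of Basalt, so Niklas controls Basalt.
Stratus holds 85% of Pellion, so Niklas controls Pellion.
No other company's threshold is met.
Niklas controls 7 companies.

7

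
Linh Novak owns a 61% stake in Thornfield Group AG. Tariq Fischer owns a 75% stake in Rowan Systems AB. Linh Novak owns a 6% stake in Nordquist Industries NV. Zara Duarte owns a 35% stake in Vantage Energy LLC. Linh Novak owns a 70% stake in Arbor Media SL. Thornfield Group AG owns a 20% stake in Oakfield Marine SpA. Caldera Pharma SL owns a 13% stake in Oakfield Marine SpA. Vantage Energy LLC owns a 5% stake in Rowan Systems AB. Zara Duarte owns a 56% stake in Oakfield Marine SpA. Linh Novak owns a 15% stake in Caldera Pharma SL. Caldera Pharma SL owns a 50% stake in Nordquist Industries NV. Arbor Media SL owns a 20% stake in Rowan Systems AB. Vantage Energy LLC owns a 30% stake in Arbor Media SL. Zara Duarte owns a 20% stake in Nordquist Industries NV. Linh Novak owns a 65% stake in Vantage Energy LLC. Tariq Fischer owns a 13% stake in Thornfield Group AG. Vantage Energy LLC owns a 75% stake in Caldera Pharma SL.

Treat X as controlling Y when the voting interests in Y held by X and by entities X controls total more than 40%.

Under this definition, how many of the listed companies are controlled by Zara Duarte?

Zara holds 56% of Oakfield, so Zara controls Oakfield.
No other company's threshold is met.
Zara controls 1 company.

1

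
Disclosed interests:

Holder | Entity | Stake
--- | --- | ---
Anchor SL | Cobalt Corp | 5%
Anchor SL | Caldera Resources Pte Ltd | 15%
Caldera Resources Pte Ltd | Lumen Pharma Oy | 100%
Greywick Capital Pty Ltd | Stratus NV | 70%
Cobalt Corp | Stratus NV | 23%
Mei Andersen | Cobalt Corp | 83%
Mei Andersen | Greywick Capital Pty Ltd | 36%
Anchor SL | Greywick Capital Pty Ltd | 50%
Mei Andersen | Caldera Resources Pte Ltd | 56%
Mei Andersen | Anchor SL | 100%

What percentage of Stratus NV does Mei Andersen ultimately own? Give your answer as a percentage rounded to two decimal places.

Mei reaches Stratus along 4 paths.
Via Greywick: 36% × 70% = 25.2%.
Via Anchor → Greywick: 100% × 50% × 70% = 35%.
Via Cobalt: 83% × 23% = 19.09%.
Via Anchor → Cobalt: 100% × 5% × 23% = 1.15%.
Total: 25.2% + 35% + 19.09% + 1.15% = 80.44%.

80.44%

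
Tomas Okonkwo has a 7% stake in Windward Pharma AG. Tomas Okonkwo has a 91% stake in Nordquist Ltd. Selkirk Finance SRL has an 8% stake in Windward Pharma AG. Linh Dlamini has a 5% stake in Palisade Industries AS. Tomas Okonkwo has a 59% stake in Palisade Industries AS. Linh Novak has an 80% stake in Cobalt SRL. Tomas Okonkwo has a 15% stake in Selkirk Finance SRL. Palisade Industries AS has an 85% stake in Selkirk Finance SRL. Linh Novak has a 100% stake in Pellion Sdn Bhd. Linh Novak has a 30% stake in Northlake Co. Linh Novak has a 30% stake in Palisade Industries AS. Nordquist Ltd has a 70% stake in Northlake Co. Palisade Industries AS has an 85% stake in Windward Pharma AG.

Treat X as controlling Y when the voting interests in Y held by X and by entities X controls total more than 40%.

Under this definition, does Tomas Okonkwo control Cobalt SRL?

No

Tomas holds 59% of Palisade, so Tomas controls Palisade.
Palisade and Tomas together hold 85% + 15% = 100% of Selkirk, so Tomas controls Selkirk.
Tomas holds 91% of Nordquist, so Tomas controls Nordquist.
Nordquist holds 70% of Northlake, so Tomas controls Northlake.
Selkirk and Palisade and Tomas together hold 8% + 85% + 7% = 100% of Windward, so Tomas controls Windward.
Neither Tomas nor any entity Tomas controls holds any voting interest in Cobalt.
So Tomas does not control Cobalt.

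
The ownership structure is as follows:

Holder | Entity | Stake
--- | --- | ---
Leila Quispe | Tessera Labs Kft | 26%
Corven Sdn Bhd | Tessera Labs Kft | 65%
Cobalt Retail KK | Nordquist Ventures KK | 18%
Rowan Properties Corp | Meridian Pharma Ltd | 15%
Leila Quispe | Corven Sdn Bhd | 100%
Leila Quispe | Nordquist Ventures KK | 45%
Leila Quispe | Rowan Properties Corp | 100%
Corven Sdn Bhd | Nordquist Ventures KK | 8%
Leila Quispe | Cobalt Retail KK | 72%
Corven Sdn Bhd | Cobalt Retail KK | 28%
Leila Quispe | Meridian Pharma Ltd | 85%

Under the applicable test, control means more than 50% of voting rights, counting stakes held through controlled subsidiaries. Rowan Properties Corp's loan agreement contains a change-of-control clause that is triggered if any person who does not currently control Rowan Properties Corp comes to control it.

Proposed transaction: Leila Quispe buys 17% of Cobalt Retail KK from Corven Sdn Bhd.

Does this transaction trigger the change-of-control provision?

No

The purchase adds only to Leila's holdings (Corven's stake shrinks), so Leila is the only person who could newly come to control Rowan.
Leila holds 100% of Rowan, so Leila controls Rowan.
So Leila already controls Rowan before the transaction.
After the purchase, Leila's direct stake in Cobalt rises to 72% + 17% = 89%, and Corven's stake falls to 11%.
Leila controlled Rowan already, so this is not a new person acquiring control; every other person's position is unchanged or reduced.
No new person acquires control, so the clause is not triggered.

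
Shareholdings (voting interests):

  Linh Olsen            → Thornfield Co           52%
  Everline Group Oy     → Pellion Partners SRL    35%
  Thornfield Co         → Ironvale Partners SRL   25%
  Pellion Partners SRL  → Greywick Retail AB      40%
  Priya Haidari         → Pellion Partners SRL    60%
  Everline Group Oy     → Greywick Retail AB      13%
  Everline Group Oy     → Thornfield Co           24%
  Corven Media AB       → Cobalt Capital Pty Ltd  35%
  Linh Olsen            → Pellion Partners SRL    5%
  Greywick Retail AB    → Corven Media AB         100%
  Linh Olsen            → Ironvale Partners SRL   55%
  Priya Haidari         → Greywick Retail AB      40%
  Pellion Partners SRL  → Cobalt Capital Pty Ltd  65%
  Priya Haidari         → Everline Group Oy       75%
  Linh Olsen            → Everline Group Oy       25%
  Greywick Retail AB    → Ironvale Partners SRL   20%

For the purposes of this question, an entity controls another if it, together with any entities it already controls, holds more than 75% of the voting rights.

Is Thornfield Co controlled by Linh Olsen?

Linh's largest direct stake is 55% in Ironvale, which does not meet the threshold, so Linh controls no company.
In Thornfield, Linh's side holds only 52%, not > 75%.
So Linh does not control Thornfield.

No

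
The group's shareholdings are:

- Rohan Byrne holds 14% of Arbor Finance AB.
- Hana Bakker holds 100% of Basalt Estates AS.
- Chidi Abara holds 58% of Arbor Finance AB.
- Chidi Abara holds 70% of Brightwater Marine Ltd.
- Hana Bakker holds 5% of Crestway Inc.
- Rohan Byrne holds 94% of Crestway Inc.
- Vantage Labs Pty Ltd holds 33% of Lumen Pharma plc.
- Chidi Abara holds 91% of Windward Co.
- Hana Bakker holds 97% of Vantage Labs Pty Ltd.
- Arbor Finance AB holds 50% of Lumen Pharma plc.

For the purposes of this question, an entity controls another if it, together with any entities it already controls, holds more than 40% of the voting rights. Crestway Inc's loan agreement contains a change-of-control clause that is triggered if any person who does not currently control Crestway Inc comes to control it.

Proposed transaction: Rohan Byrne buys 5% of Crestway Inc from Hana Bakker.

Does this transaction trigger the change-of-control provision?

No

The purchase adds only to Rohan's holdings (Hana's stake shrinks), so Rohan is the only person who could newly come to control Crestway.
Rohan holds 94% of Crestway, so Rohan controls Crestway.
So Rohan already controls Crestway before the transaction.
After the purchase, Rohan's direct stake in Crestway rises to 94% + 5% = 99%, and Hana's stake falls to 0%.
Rohan controlled Crestway already, so this is not a new person acquiring control; every other person's position is unchanged or reduced.
No new person acquires control, so the clause is not triggered.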